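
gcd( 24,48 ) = 24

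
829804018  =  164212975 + 665591043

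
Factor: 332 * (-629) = -2^2 * 17^1 * 37^1 * 83^1 = - 208828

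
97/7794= 97/7794 = 0.01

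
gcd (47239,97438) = 1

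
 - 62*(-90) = 5580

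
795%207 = 174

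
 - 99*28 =- 2772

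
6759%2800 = 1159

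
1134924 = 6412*177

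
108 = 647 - 539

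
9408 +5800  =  15208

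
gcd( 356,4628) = 356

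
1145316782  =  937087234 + 208229548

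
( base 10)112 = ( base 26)48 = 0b1110000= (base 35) 37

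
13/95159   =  13/95159 = 0.00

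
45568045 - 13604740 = 31963305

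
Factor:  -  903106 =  - 2^1*451553^1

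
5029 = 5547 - 518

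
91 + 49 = 140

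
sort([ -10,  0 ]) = [ - 10,0]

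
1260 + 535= 1795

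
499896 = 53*9432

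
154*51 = 7854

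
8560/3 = 8560/3 = 2853.33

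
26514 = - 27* ( -982 )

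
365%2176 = 365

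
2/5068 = 1/2534 = 0.00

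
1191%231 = 36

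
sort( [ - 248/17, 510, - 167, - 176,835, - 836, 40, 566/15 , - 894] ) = [ - 894, - 836, -176, - 167, - 248/17,  566/15, 40,510, 835 ] 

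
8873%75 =23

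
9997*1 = 9997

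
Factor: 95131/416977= 11^( - 1)*  37907^( -1)*95131^1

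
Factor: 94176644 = 2^2*167^1*140983^1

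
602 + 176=778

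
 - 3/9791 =-3/9791 = - 0.00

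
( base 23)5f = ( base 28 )4i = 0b10000010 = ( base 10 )130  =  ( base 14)94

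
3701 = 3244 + 457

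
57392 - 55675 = 1717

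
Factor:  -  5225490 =- 2^1*3^2*5^1*58061^1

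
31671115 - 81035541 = -49364426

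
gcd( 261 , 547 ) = 1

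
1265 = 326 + 939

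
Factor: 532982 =2^1*266491^1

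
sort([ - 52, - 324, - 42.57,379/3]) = [ - 324, - 52, - 42.57,  379/3]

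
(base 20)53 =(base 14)75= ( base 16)67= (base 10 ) 103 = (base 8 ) 147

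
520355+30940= 551295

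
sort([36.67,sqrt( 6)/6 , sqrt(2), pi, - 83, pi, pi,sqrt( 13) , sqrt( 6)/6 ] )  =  [ - 83 , sqrt(  6) /6, sqrt( 6) /6, sqrt(2),pi,pi, pi, sqrt( 13),36.67 ]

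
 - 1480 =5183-6663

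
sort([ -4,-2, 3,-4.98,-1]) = [ - 4.98,-4,  -  2,-1, 3]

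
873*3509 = 3063357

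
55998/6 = 9333= 9333.00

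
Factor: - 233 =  - 233^1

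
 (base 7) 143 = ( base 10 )80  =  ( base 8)120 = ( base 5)310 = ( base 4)1100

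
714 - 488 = 226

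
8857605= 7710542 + 1147063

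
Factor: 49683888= 2^4 *3^3*47^1*2447^1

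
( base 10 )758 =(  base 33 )MW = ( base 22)1ca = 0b1011110110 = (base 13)464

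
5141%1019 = 46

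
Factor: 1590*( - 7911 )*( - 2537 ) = 2^1*3^4*5^1*43^1 * 53^1*59^1*293^1  =  31911629130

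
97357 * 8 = 778856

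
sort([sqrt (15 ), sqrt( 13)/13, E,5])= [ sqrt( 13)/13,E, sqrt( 15),5] 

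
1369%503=363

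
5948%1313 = 696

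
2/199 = 2/199= 0.01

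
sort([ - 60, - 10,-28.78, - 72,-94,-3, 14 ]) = [ - 94 , -72, - 60, - 28.78,-10,  -  3,14]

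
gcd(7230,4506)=6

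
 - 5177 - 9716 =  -14893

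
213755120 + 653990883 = 867746003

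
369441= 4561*81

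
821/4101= 821/4101=0.20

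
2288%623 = 419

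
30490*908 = 27684920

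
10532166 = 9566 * 1101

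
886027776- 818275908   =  67751868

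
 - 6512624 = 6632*( - 982 ) 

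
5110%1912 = 1286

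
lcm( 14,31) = 434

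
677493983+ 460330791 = 1137824774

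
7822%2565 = 127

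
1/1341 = 1/1341 = 0.00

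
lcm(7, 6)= 42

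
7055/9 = 7055/9 = 783.89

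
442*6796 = 3003832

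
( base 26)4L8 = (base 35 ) 2N3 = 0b110010111010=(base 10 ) 3258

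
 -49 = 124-173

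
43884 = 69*636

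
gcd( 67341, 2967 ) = 3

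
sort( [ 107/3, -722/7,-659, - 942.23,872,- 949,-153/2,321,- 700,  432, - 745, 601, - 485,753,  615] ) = [ - 949, - 942.23, - 745, - 700,-659,  -  485, - 722/7, - 153/2,107/3 , 321, 432,601, 615, 753, 872] 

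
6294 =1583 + 4711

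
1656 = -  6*(  -  276)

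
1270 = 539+731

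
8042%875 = 167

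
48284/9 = 48284/9 =5364.89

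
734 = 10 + 724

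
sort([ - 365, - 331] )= [ - 365, - 331] 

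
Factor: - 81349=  -81349^1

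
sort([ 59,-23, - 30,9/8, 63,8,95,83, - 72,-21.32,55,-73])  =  [ - 73, -72,  -  30,  -  23, - 21.32, 9/8, 8,  55,59,63,  83,95]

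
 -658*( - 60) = 39480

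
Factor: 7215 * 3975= 28679625 = 3^2 * 5^3*13^1*37^1*53^1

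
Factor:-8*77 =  - 616 = - 2^3 * 7^1*11^1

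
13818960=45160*306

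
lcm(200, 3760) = 18800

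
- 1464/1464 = - 1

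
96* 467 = 44832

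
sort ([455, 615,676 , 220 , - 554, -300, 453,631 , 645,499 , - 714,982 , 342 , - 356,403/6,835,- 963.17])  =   [ - 963.17, - 714, - 554 , - 356, - 300,403/6, 220, 342, 453, 455 , 499, 615,631,645,  676, 835,  982]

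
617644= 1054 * 586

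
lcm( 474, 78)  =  6162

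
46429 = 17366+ 29063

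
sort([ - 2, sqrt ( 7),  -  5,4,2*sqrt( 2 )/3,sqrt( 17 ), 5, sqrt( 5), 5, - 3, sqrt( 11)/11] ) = [ - 5 , - 3, - 2,sqrt( 11)/11,2*sqrt( 2)/3,sqrt( 5), sqrt( 7),4,  sqrt( 17 ),5,5]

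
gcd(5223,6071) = 1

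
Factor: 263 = 263^1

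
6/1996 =3/998 = 0.00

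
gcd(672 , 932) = 4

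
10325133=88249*117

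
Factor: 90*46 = 4140 = 2^2*3^2*5^1*23^1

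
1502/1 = 1502 = 1502.00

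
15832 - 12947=2885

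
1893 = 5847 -3954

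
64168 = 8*8021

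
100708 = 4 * 25177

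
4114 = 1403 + 2711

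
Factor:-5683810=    - 2^1 * 5^1*11^1 * 163^1*317^1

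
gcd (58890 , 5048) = 2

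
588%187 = 27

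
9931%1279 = 978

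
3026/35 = 3026/35 = 86.46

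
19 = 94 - 75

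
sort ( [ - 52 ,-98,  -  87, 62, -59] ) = [ - 98,  -  87, - 59, - 52, 62] 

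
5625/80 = 70 + 5/16 = 70.31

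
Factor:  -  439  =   -439^1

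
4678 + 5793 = 10471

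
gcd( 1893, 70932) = 3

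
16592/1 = 16592=16592.00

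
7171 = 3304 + 3867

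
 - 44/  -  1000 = 11/250  =  0.04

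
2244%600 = 444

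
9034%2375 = 1909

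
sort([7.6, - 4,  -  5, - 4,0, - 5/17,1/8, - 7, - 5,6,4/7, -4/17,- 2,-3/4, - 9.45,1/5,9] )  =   [ - 9.45, - 7, - 5, - 5, - 4, - 4,  -  2 ,-3/4 , - 5/17, - 4/17, 0, 1/8,1/5 , 4/7,6,7.6,  9] 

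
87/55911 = 29/18637 = 0.00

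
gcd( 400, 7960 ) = 40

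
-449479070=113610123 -563089193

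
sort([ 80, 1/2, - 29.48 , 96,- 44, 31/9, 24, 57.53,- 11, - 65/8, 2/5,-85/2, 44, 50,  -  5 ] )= [ - 44, -85/2, - 29.48,-11,  -  65/8, -5,2/5, 1/2,31/9,24, 44,50,57.53, 80,96]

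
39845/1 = 39845 = 39845.00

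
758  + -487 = 271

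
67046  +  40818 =107864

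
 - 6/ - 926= 3/463 = 0.01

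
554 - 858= -304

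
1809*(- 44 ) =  - 79596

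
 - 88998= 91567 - 180565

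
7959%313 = 134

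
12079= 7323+4756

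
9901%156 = 73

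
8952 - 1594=7358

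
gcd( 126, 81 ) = 9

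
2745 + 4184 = 6929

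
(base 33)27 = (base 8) 111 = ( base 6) 201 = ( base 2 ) 1001001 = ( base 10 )73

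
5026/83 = 60 + 46/83 = 60.55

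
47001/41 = 1146 + 15/41 = 1146.37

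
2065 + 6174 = 8239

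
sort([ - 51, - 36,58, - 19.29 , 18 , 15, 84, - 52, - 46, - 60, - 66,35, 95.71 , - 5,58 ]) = [  -  66, - 60, - 52, - 51, - 46, - 36, -19.29, -5, 15, 18, 35, 58,58,84,95.71 ]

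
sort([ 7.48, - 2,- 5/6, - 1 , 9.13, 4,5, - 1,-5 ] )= [ - 5,-2,-1, - 1, - 5/6,4,5 , 7.48 , 9.13]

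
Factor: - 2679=-3^1*19^1*47^1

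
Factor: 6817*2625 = 3^1*5^3*7^1*17^1 *401^1 = 17894625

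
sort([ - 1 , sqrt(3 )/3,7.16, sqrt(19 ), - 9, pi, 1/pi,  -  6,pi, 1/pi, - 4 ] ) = [ - 9,- 6, - 4, - 1,1/pi, 1/pi,  sqrt( 3)/3,pi,pi,sqrt( 19 ),7.16 ] 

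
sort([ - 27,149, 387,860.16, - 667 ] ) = [- 667, - 27,149,387, 860.16] 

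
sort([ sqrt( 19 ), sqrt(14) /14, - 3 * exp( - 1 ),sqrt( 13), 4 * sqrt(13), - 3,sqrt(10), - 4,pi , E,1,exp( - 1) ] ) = [ - 4, - 3, - 3*exp( - 1),sqrt ( 14)/14 , exp (-1),1,E,pi, sqrt(10),sqrt(13 ), sqrt(19),4*sqrt(13)] 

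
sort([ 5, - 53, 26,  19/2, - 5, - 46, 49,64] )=[  -  53 , - 46, - 5, 5, 19/2, 26,49, 64] 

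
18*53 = 954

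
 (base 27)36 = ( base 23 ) 3I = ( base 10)87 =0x57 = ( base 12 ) 73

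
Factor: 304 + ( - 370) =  - 2^1*3^1*11^1 = - 66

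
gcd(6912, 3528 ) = 72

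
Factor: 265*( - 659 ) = -174635 = - 5^1 *53^1 * 659^1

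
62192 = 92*676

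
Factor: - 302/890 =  - 5^( - 1)*89^( - 1) * 151^1  =  - 151/445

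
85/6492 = 85/6492= 0.01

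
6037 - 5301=736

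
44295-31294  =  13001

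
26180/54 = 484 + 22/27 = 484.81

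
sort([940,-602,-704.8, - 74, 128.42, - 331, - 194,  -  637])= [ - 704.8,  -  637,-602, - 331, - 194, - 74 , 128.42 , 940]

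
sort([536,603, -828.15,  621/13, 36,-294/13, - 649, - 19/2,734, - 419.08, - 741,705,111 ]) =[ - 828.15, - 741, - 649, - 419.08, - 294/13, - 19/2, 36,621/13, 111, 536,  603,705,734] 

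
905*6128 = 5545840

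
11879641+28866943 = 40746584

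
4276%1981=314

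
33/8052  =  1/244 = 0.00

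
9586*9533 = 91383338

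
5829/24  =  242 + 7/8 = 242.88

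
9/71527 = 9/71527 = 0.00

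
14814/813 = 4938/271= 18.22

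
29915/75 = 398+ 13/15 = 398.87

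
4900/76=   1225/19=64.47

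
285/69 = 95/23  =  4.13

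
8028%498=60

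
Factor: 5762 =2^1*43^1*67^1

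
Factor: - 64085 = - 5^1*7^1*1831^1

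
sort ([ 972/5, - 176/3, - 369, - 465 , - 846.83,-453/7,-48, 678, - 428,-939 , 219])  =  [-939, - 846.83, - 465,  -  428,-369,  -  453/7, - 176/3,-48, 972/5,219, 678] 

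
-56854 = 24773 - 81627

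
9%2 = 1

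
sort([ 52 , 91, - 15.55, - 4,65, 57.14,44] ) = [ - 15.55, - 4,44,52,  57.14, 65,91] 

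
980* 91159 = 89335820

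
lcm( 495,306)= 16830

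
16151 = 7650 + 8501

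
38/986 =19/493=0.04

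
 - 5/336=-1 + 331/336  =  - 0.01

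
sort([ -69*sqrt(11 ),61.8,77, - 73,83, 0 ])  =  [ - 69 * sqrt( 11), -73,  0, 61.8,77, 83 ] 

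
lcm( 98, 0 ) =0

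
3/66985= 3/66985 = 0.00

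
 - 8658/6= - 1443 = -  1443.00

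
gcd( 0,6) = 6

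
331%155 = 21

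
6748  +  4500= 11248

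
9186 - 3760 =5426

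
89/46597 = 89/46597  =  0.00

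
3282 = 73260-69978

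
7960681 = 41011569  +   - 33050888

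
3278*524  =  1717672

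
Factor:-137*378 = -2^1*3^3*7^1 * 137^1 = - 51786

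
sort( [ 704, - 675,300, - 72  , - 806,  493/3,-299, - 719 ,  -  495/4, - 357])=[  -  806, - 719, - 675, - 357,-299, - 495/4, - 72, 493/3,300,704] 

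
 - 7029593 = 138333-7167926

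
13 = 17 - 4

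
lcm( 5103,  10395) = 280665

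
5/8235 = 1/1647 = 0.00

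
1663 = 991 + 672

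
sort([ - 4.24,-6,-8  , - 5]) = [ - 8,-6, - 5, - 4.24]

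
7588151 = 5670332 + 1917819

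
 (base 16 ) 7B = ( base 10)123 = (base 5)443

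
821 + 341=1162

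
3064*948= 2904672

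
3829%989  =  862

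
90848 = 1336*68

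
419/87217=419/87217 = 0.00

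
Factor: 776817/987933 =3^2*127^(-1)*2593^ ( - 1) * 28771^1= 258939/329311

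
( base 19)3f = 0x48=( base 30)2C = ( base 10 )72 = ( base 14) 52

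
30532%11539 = 7454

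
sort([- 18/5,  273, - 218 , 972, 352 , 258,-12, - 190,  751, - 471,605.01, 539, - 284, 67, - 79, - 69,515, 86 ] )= [-471, - 284, - 218,-190 , - 79, - 69, - 12 , - 18/5, 67, 86, 258,273, 352, 515,539,605.01,751, 972] 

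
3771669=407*9267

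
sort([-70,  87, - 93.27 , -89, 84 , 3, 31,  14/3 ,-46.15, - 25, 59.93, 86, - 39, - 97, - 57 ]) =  [ - 97, - 93.27,-89, - 70, - 57 , - 46.15, - 39, - 25, 3,14/3, 31, 59.93,84,  86, 87 ]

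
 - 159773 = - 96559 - 63214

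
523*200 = 104600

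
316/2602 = 158/1301 = 0.12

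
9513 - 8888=625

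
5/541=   5/541 = 0.01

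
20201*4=80804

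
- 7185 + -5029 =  - 12214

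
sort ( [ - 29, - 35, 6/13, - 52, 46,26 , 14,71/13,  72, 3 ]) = [ - 52, - 35, - 29, 6/13,  3, 71/13, 14,26,46, 72 ] 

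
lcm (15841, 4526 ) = 31682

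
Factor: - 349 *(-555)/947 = 3^1*5^1*37^1*349^1*947^( - 1)=193695/947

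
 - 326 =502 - 828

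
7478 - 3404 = 4074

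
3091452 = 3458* 894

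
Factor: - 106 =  - 2^1*53^1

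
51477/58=887 + 31/58 = 887.53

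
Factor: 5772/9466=2^1*3^1*13^1 * 37^1*4733^( - 1 )=2886/4733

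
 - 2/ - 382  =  1/191  =  0.01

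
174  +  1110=1284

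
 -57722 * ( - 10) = 577220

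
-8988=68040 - 77028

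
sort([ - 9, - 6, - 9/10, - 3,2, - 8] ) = [  -  9, - 8, - 6, - 3, - 9/10,2 ]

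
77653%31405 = 14843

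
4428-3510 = 918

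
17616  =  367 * 48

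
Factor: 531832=2^3*7^1*9497^1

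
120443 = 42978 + 77465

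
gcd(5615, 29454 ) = 1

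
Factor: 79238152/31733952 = 2^( - 3)*3^( -1 )*7^1*19^( - 1)*173^1*8179^1*8699^( - 1 ) = 9904769/3966744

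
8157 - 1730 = 6427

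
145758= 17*8574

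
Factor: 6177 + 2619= 8796 = 2^2*3^1* 733^1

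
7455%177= 21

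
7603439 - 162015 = 7441424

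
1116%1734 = 1116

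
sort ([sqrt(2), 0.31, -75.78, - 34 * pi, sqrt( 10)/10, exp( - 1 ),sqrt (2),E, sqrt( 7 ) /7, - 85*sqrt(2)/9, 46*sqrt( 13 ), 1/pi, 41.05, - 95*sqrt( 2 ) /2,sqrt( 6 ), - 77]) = [ - 34 * pi,-77, -75.78, - 95*sqrt( 2 )/2,-85*sqrt( 2) /9, 0.31,sqrt( 10) /10, 1/pi, exp(  -  1 ),sqrt(7 ) /7,  sqrt( 2), sqrt (2),sqrt( 6),E, 41.05, 46 * sqrt( 13)] 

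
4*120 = 480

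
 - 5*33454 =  - 167270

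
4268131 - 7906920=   -  3638789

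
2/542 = 1/271 =0.00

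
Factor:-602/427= - 2^1*43^1*61^( - 1)=- 86/61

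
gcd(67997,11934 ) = 1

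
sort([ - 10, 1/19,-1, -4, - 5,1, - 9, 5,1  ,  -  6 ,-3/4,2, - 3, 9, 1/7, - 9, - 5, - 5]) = [ - 10,- 9, - 9,-6, - 5, - 5, - 5, - 4, - 3 ,-1 , - 3/4,1/19, 1/7,1,1,2, 5 , 9 ]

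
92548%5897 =4093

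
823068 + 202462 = 1025530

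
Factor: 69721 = 113^1*617^1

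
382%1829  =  382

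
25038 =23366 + 1672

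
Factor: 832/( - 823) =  - 2^6*13^1*823^( - 1)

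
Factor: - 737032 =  - 2^3*181^1*509^1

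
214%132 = 82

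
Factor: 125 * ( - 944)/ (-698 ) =2^3*5^3*59^1* 349^(-1) = 59000/349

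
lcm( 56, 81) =4536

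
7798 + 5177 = 12975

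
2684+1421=4105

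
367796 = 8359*44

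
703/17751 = 703/17751 = 0.04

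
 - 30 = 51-81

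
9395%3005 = 380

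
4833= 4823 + 10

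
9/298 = 9/298 = 0.03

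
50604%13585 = 9849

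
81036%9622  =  4060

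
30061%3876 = 2929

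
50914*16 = 814624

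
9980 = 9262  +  718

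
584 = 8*73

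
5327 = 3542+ 1785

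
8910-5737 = 3173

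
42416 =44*964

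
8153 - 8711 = -558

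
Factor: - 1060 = - 2^2*5^1*53^1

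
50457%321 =60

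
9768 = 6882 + 2886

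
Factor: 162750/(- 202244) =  - 2^( - 1) * 3^1 * 5^3 * 233^(  -  1 ) = -  375/466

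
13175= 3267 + 9908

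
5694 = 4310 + 1384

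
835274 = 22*37967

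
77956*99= 7717644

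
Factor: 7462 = 2^1*7^1*13^1*41^1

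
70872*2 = 141744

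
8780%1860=1340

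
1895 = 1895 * 1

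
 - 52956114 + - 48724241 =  - 101680355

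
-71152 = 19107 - 90259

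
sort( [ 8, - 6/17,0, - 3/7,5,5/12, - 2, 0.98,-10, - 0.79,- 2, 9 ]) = [ - 10, - 2, - 2, - 0.79, - 3/7, - 6/17, 0,  5/12,0.98, 5,8, 9 ]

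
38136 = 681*56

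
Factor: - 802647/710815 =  - 909/805 =- 3^2*5^( - 1)*7^( - 1 )*23^(- 1)*101^1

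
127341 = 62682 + 64659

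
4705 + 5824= 10529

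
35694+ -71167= - 35473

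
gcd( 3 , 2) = 1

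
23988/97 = 247 + 29/97=247.30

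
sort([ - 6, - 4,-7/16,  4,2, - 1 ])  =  [ - 6, - 4,-1, - 7/16, 2,4] 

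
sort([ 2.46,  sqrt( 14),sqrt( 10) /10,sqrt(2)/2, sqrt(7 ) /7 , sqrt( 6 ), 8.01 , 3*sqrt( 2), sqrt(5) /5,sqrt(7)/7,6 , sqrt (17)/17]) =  [ sqrt (17)/17,sqrt( 10 )/10,  sqrt( 7 ) /7, sqrt( 7)/7, sqrt( 5)/5 , sqrt ( 2) /2,sqrt (6 ),2.46,sqrt (14),3*sqrt ( 2 ),6,8.01 ] 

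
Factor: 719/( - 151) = -151^(  -  1 )*719^1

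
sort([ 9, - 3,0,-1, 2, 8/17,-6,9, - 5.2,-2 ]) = [ - 6, - 5.2, - 3,-2 , - 1,0 , 8/17, 2,9,9]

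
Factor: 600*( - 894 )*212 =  - 113716800  =  -2^6*3^2*5^2*53^1*149^1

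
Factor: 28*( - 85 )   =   - 2380 = - 2^2*5^1*7^1 * 17^1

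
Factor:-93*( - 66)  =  2^1*3^2*11^1*31^1  =  6138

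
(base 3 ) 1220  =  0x33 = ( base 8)63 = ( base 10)51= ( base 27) 1o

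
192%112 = 80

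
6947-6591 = 356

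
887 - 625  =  262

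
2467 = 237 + 2230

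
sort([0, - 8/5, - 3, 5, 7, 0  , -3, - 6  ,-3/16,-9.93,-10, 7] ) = [ - 10, - 9.93, -6, - 3, - 3,-8/5, - 3/16 , 0, 0,5 , 7  ,  7]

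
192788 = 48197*4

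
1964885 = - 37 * ( - 53105) 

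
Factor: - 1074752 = -2^6 * 7^1 *2399^1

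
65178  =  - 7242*( - 9)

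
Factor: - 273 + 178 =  - 5^1* 19^1= - 95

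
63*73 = 4599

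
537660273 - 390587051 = 147073222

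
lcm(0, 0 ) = 0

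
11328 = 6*1888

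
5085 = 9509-4424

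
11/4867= 11/4867= 0.00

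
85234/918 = 92 + 389/459 = 92.85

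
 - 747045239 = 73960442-821005681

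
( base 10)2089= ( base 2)100000101001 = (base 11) 162a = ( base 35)1oo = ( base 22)46L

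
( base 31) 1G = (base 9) 52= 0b101111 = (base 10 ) 47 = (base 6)115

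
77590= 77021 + 569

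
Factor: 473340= 2^2*3^1*5^1*7^3*23^1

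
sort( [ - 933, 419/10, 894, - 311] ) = [ - 933,- 311, 419/10, 894 ] 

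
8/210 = 4/105=0.04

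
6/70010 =3/35005=0.00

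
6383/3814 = 1+2569/3814 = 1.67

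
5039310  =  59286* 85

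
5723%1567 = 1022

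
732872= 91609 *8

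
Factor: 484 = 2^2*11^2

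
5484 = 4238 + 1246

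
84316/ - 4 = - 21079 +0/1 = -21079.00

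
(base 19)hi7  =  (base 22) D8I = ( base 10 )6486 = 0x1956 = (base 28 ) 87I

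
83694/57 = 1468+6/19 =1468.32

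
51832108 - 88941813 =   -  37109705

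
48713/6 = 48713/6 = 8118.83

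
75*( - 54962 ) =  - 4122150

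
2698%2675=23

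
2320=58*40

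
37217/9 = 4135+2/9 = 4135.22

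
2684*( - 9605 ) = -25779820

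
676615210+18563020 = 695178230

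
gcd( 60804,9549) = 9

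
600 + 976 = 1576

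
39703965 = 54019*735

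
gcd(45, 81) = 9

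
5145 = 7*735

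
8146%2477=715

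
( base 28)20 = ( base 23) 2a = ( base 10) 56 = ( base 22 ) 2C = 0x38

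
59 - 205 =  - 146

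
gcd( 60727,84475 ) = 1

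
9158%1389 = 824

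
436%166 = 104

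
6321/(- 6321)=  -  1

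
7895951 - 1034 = 7894917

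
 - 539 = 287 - 826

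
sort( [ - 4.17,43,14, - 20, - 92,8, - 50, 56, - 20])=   [ - 92 ,-50 ,-20, - 20, - 4.17,8, 14, 43,56] 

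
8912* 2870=25577440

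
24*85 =2040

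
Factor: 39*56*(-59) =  - 128856 = - 2^3*3^1*7^1*  13^1*59^1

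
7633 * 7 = 53431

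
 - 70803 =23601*( - 3 ) 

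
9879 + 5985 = 15864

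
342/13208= 171/6604 = 0.03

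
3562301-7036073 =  - 3473772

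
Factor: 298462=2^1 * 79^1*1889^1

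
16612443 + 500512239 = 517124682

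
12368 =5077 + 7291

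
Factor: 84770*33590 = 2^2*5^2 * 7^2*  173^1 * 3359^1 = 2847424300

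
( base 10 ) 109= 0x6d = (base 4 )1231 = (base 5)414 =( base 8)155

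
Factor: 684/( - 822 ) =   -  2^1*3^1 * 19^1*137^ ( - 1 ) = -114/137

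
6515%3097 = 321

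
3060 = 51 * 60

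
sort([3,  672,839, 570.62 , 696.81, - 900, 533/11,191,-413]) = [ - 900, - 413, 3,533/11, 191, 570.62,672, 696.81,839]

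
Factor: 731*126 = 92106  =  2^1*3^2*7^1*17^1*43^1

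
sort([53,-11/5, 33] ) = [ - 11/5, 33, 53]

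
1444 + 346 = 1790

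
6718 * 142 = 953956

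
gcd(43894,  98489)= 1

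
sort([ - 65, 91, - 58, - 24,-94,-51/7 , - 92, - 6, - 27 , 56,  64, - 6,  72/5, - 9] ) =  [-94, - 92, - 65, - 58, - 27, - 24, - 9, - 51/7, - 6, -6 , 72/5,56, 64,91] 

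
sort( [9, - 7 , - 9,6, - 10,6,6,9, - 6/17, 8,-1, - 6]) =[ - 10,-9, - 7, - 6, - 1, - 6/17,6,6,6,8,9,9 ] 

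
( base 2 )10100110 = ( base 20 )86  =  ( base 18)94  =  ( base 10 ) 166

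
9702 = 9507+195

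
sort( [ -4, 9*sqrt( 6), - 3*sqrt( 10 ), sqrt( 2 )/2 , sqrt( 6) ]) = [-3*sqrt( 10), - 4, sqrt( 2)/2,sqrt( 6 ), 9*sqrt( 6) ] 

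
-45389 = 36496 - 81885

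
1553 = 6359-4806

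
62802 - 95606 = - 32804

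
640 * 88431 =56595840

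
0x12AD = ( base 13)223A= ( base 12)2925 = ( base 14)1a57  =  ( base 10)4781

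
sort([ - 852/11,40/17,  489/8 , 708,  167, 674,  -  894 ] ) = [-894, - 852/11,  40/17 , 489/8,167,674, 708 ] 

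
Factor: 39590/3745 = 74/7 = 2^1* 7^(-1) * 37^1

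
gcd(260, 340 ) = 20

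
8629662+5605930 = 14235592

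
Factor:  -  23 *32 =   -  736= - 2^5*23^1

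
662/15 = 44  +  2/15 = 44.13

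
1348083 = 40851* 33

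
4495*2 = 8990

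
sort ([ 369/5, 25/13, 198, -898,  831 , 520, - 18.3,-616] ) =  [  -  898, - 616, - 18.3, 25/13,369/5 , 198,520, 831] 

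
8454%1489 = 1009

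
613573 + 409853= 1023426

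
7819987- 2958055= 4861932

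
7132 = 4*1783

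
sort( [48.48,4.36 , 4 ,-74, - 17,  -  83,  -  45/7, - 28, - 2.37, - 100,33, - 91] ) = [ - 100, - 91, - 83,  -  74 , - 28, - 17,-45/7,-2.37, 4,4.36,33, 48.48 ] 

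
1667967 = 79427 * 21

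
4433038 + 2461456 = 6894494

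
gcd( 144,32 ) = 16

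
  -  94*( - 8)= 752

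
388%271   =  117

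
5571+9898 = 15469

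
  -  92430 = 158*( - 585)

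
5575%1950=1675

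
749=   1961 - 1212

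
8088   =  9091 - 1003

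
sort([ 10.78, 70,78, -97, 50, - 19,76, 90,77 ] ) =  [  -  97, - 19,10.78, 50, 70,76,  77,78,  90 ]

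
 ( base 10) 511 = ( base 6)2211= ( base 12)367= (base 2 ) 111111111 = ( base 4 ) 13333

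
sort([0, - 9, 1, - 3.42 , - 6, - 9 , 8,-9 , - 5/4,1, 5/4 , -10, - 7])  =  [ - 10, - 9 , - 9,  -  9, - 7, - 6, - 3.42 , - 5/4 , 0,1, 1 , 5/4, 8]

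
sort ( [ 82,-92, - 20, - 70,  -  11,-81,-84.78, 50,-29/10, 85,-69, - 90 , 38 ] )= [-92, - 90,-84.78, - 81 ,  -  70, - 69, - 20,- 11,- 29/10,38, 50,82,85]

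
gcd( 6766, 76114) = 2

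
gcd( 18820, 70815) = 5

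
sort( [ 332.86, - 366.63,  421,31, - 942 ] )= [ - 942, - 366.63,  31 , 332.86,421 ] 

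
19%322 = 19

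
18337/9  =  2037 + 4/9=2037.44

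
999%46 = 33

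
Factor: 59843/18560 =2^( - 7 )*5^(-1 ) * 7^1*29^(  -  1) *83^1*103^1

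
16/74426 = 8/37213= 0.00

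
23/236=23/236 = 0.10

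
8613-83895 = - 75282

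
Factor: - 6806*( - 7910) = 2^2*5^1*7^1 * 41^1 * 83^1*113^1 = 53835460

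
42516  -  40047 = 2469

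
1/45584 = 1/45584 = 0.00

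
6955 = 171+6784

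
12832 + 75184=88016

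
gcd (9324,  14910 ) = 42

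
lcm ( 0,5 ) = 0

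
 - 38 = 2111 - 2149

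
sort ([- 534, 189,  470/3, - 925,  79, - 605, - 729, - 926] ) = [  -  926, - 925,-729, - 605,-534,79,  470/3,189 ] 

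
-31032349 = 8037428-39069777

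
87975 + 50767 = 138742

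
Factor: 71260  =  2^2*5^1*7^1 * 509^1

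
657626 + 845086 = 1502712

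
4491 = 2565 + 1926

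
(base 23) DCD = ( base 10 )7166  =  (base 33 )6j5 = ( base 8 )15776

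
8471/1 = 8471 = 8471.00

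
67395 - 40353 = 27042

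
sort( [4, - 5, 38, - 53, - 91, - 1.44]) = [  -  91, - 53,  -  5 , - 1.44, 4, 38 ]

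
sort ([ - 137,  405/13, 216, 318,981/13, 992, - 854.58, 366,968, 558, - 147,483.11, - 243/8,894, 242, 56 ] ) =[ - 854.58, - 147,-137, - 243/8, 405/13,  56,981/13, 216,242, 318, 366, 483.11,558, 894, 968, 992 ]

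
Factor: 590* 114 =2^2*3^1*5^1*19^1*59^1 = 67260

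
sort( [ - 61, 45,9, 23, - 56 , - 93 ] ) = [ - 93,-61, - 56,9 , 23,45 ] 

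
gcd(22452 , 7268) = 4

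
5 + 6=11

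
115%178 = 115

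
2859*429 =1226511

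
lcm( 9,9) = 9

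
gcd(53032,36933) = 947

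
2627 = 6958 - 4331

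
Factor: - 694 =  - 2^1*347^1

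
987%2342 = 987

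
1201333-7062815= -5861482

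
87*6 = 522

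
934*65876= 61528184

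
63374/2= 31687= 31687.00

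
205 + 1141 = 1346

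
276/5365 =276/5365  =  0.05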